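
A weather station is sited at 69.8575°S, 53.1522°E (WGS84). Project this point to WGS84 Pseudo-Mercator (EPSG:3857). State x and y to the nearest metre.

x 5916876 m, y -11022493 m

Web Mercator is spherical with R = a = 6378137 m.
x = R·λ = 6378137 × 0.927680895 = 5916875.839 m.
y = R·ln tan(π/4 + φ/2) = 6378137 × -1.728168111 = -11022492.968 m.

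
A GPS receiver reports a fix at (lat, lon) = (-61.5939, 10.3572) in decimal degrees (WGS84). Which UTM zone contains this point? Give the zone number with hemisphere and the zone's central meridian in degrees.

UTM zone = ⌊(λ + 180)/6⌋ + 1; 10.3572° ∈ [6°, 12°) → zone 32.
Hemisphere: S (φ < 0).
Central meridian λ₀ = 6×32 − 183 = 9°.

Zone 32S, central meridian 9°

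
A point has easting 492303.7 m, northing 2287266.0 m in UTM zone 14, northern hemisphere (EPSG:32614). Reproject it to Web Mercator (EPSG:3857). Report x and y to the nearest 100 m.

Unproject from UTM 14N (λ₀ = -99°) → φ = 20.68480012°, λ = -99.07389953°.
Web Mercator (R = 6378137 m): x = -11028856.046 m, y = 2354333.810 m.

x -11028900 m, y 2354300 m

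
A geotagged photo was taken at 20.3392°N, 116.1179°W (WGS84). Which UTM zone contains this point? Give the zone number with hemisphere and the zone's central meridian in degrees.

UTM zone = ⌊(λ + 180)/6⌋ + 1; -116.1179° ∈ [-120°, -114°) → zone 11.
Hemisphere: N (φ ≥ 0).
Central meridian λ₀ = 6×11 − 183 = -117°.

Zone 11N, central meridian -117°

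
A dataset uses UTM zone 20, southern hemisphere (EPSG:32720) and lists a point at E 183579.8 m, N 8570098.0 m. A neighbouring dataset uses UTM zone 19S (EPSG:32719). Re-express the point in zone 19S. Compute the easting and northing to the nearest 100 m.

E 834700 m, N 8569900 m

UTM 20S → geographic: φ = -12.91830024°, λ = -65.91579993°.
UTM 19S (λ₀ = -69°) forward: E = 834710.413 m, N = 8569883.701 m.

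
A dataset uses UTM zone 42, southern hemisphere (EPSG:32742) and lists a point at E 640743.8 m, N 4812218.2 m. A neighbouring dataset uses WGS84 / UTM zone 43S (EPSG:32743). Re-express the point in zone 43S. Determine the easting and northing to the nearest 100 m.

E 183200 m, N 4805500 m

UTM 42S → geographic: φ = -46.82870041°, λ = 70.84539937°.
UTM 43S (λ₀ = 75°) forward: E = 183153.547 m, N = 4805486.389 m.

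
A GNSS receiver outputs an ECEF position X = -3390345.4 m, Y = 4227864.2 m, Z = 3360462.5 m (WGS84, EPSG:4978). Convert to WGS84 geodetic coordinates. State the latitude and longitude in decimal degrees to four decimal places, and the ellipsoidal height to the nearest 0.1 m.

lat 31.9750°, lon 128.7263°, h 4498.7 m

λ = atan2(Y, X) = 128.72630003°; p = √(X²+Y²) = 5419342.9 m.
Bowring's method on WGS84 (a = 6378137 m, b = 6356752.314 m) gives φ = 31.97500010°, h = 4498.743 m.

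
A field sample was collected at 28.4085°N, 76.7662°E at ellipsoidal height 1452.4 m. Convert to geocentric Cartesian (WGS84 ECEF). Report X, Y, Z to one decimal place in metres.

WGS84: a = 6378137 m, e² = 0.006694380; N(φ) = a/√(1−e²sin²φ) = 6382974.648 m.
X = (N+h)·cosφ·cosλ = 1285552.523 m; Y = (N+h)·cosφ·sinλ = 5466473.814 m; Z = (N(1−e²)+h)·sinφ = 3017092.164 m.

X 1285552.5 m, Y 5466473.8 m, Z 3017092.2 m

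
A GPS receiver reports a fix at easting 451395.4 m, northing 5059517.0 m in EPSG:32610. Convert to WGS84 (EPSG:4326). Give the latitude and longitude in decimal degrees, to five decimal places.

Zone 10N: λ₀ = -123°, k₀ = 0.9996, false easting 500000 m.
Meridian distance M = (N − FN)/k₀ = 5061541.6 m.
Inverse transverse Mercator on WGS84 gives φ = 45.68749999°, λ = -123.62419998°.

lat 45.68750°, lon -123.62420°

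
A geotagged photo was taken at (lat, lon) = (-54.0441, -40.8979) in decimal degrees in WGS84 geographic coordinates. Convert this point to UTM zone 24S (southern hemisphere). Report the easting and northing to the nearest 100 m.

Zone 24 central meridian λ₀ = 6×24 − 183 = -39°; Δλ = -1.8979°.
Transverse Mercator on WGS84 with k₀ = 0.9996 gives E = 375732.089 m, N = 4009905.455 m.

E 375700 m, N 4009900 m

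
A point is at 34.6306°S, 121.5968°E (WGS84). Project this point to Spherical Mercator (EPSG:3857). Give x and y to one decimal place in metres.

x 13536093.9 m, y -4113793.8 m

Web Mercator is spherical with R = a = 6378137 m.
x = R·λ = 6378137 × 2.122264520 = 13536093.858 m.
y = R·ln tan(π/4 + φ/2) = 6378137 × -0.644983603 = -4113793.786 m.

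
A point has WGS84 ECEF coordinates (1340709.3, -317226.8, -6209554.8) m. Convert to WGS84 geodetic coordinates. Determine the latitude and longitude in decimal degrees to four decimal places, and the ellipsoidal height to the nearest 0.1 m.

λ = atan2(Y, X) = -13.31200195°; p = √(X²+Y²) = 1377727.9 m.
Bowring's method on WGS84 (a = 6378137 m, b = 6356752.314 m) gives φ = -77.57139998°, h = 2807.720 m.

lat -77.5714°, lon -13.3120°, h 2807.7 m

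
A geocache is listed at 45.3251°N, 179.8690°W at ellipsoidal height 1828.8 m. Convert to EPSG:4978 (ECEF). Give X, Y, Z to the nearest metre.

WGS84: a = 6378137 m, e² = 0.006694380; N(φ) = a/√(1−e²sin²φ) = 6388960.036 m.
X = (N+h)·cosφ·cosλ = -4493244.841 m; Y = (N+h)·cosφ·sinλ = -10273.289 m; Z = (N(1−e²)+h)·sinφ = 4514124.014 m.

X -4493245 m, Y -10273 m, Z 4514124 m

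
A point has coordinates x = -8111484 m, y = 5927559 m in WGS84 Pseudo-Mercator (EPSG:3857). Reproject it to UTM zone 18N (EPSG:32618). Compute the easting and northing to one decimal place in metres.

E 662452.0 m, N 5197483.0 m

Web Mercator inverse (R = 6378137 m) → φ = 46.91099946°, λ = -72.86670054°.
UTM 18N forward: E = 662451.986 m, N = 5197483.000 m.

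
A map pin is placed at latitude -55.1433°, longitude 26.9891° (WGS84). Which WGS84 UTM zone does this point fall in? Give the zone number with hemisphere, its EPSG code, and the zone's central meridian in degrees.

UTM zone = ⌊(λ + 180)/6⌋ + 1; 26.9891° ∈ [24°, 30°) → zone 35.
Hemisphere: S (φ < 0).
Central meridian λ₀ = 6×35 − 183 = 27°.
EPSG code: 32735.

Zone 35S (EPSG:32735), central meridian 27°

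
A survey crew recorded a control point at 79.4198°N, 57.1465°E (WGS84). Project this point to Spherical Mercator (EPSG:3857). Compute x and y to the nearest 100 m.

Web Mercator is spherical with R = a = 6378137 m.
x = R·λ = 6378137 × 0.997394581 = 6361519.281 m.
y = R·ln tan(π/4 + φ/2) = 6378137 × 2.379542561 = 15177048.452 m.

x 6361500 m, y 15177000 m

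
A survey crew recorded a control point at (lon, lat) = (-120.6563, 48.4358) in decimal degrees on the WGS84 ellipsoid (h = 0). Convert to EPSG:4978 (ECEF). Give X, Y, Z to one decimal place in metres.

X -2161708.1 m, Y -3647065.0 m, Z 4749164.2 m

WGS84: a = 6378137 m, e² = 0.006694380; N(φ) = a/√(1−e²sin²φ) = 6390122.254 m.
X = (N+h)·cosφ·cosλ = -2161708.099 m; Y = (N+h)·cosφ·sinλ = -3647064.961 m; Z = (N(1−e²)+h)·sinφ = 4749164.186 m.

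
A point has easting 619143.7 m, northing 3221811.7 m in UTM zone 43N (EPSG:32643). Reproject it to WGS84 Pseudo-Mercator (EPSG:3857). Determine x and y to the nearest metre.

Unproject from UTM 43N (λ₀ = 75°) → φ = 29.11919973°, λ = 76.22460035°.
Web Mercator (R = 6378137 m): x = 8485283.696 m, y = 3390826.255 m.

x 8485284 m, y 3390826 m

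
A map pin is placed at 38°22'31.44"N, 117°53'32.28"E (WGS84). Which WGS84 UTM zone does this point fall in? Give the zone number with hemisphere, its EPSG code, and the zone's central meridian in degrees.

UTM zone = ⌊(λ + 180)/6⌋ + 1; 117.8923° ∈ [114°, 120°) → zone 50.
Hemisphere: N (φ ≥ 0).
Central meridian λ₀ = 6×50 − 183 = 117°.
EPSG code: 32650.

Zone 50N (EPSG:32650), central meridian 117°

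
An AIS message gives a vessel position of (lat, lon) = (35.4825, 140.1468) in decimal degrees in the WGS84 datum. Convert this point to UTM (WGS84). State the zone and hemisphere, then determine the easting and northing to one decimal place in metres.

Zone 54N: E 422602.9 m, N 3926887.1 m

Longitude 140.1468° lies in the 6° band [138°, 144°), giving zone 54; latitude is north of the equator, so 54N.
Zone 54 central meridian λ₀ = 6×54 − 183 = 141°; Δλ = -0.8532°.
Transverse Mercator on WGS84 with k₀ = 0.9996 gives E = 422602.927 m, N = 3926887.126 m.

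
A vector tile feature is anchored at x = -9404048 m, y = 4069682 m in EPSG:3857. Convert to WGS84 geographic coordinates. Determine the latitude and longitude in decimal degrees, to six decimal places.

R = 6378137 m. λ = x/R = -84.47800051°.
φ = 2·arctan(exp(y/R)) − 90° = 2·arctan(1.89282) − 90° = 34.30390198°.

lat 34.303902°, lon -84.478001°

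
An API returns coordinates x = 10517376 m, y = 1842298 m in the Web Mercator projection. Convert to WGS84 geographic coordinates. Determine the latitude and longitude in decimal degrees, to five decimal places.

lat 16.32420°, lon 94.47920°

R = 6378137 m. λ = x/R = 94.47919610°.
φ = 2·arctan(exp(y/R)) − 90° = 2·arctan(1.33489) − 90° = 16.32420315°.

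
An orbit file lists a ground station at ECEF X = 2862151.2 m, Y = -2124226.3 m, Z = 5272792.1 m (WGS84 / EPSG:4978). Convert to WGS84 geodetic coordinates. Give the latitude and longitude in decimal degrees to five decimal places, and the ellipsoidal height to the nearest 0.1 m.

λ = atan2(Y, X) = -36.58200019°; p = √(X²+Y²) = 3564301.7 m.
Bowring's method on WGS84 (a = 6378137 m, b = 6356752.314 m) gives φ = 56.12039990°, h = 1042.130 m.

lat 56.12040°, lon -36.58200°, h 1042.1 m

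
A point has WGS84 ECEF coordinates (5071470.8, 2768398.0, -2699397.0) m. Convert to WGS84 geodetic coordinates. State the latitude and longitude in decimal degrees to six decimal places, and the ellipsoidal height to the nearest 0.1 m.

lat -25.189599°, lon 28.629100°, h 3059.8 m

λ = atan2(Y, X) = 28.62910004°; p = √(X²+Y²) = 5777875.4 m.
Bowring's method on WGS84 (a = 6378137 m, b = 6356752.314 m) gives φ = -25.18959940°, h = 3059.832 m.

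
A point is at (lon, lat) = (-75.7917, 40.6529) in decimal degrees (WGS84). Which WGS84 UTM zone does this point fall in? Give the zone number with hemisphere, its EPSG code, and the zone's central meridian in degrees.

UTM zone = ⌊(λ + 180)/6⌋ + 1; -75.7917° ∈ [-78°, -72°) → zone 18.
Hemisphere: N (φ ≥ 0).
Central meridian λ₀ = 6×18 − 183 = -75°.
EPSG code: 32618.

Zone 18N (EPSG:32618), central meridian -75°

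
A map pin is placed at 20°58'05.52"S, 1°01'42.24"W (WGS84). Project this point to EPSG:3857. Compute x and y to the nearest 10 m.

x -114480 m, y -2388090 m

Web Mercator is spherical with R = a = 6378137 m.
x = R·λ = 6378137 × -0.017948966 = -114480.964 m.
y = R·ln tan(π/4 + φ/2) = 6378137 × -0.374417668 = -2388087.181 m.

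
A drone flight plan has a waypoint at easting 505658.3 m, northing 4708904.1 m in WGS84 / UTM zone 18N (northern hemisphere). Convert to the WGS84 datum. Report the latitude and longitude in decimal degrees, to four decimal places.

Zone 18N: λ₀ = -75°, k₀ = 0.9996, false easting 500000 m.
Meridian distance M = (N − FN)/k₀ = 4710788.4 m.
Inverse transverse Mercator on WGS84 gives φ = 42.53249961°, λ = -74.93110017°.

lat 42.5325°, lon -74.9311°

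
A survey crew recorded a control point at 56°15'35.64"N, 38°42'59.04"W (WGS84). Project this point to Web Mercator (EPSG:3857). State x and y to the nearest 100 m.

Web Mercator is spherical with R = a = 6378137 m.
x = R·λ = 6378137 × -0.675728655 = -4309889.933 m.
y = R·ln tan(π/4 + φ/2) = 6378137 × 1.193190007 = 7610329.331 m.

x -4309900 m, y 7610300 m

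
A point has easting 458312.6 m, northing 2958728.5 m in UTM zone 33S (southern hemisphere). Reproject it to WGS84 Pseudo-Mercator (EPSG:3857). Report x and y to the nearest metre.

x 1576585 m, y -9223242 m

Unproject from UTM 33S (λ₀ = 15°) → φ = -63.49730017°, λ = 14.16270049°.
Web Mercator (R = 6378137 m): x = 1576584.606 m, y = -9223242.126 m.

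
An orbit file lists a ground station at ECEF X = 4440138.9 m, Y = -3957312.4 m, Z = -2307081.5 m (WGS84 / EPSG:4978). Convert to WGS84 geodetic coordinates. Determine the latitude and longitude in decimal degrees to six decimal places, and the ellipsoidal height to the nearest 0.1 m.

λ = atan2(Y, X) = -41.70929959°; p = √(X²+Y²) = 5947701.6 m.
Bowring's method on WGS84 (a = 6378137 m, b = 6356752.314 m) gives φ = -21.33099956°, h = 4153.204 m.

lat -21.331000°, lon -41.709300°, h 4153.2 m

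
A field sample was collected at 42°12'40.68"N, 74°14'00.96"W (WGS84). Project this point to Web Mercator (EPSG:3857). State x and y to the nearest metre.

Web Mercator is spherical with R = a = 6378137 m.
x = R·λ = 6378137 × -1.295620736 = -8263646.552 m.
y = R·ln tan(π/4 + φ/2) = 6378137 × 0.814138031 = 5192683.899 m.

x -8263647 m, y 5192684 m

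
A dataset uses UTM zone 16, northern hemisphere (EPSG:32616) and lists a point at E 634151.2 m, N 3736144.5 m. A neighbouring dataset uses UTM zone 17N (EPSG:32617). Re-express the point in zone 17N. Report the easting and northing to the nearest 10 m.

UTM 16N → geographic: φ = 33.75690036°, λ = -85.55149992°.
UTM 17N (λ₀ = -81°) forward: E = 78314.497 m, N = 3744520.852 m.

E 78310 m, N 3744520 m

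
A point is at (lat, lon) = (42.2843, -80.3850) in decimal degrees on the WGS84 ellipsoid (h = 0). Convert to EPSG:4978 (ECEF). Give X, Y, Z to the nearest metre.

X 789337 m, Y -4659424 m, Z 4269019 m

WGS84: a = 6378137 m, e² = 0.006694380; N(φ) = a/√(1−e²sin²φ) = 6387823.063 m.
X = (N+h)·cosφ·cosλ = 789337.341 m; Y = (N+h)·cosφ·sinλ = -4659423.848 m; Z = (N(1−e²)+h)·sinφ = 4269019.026 m.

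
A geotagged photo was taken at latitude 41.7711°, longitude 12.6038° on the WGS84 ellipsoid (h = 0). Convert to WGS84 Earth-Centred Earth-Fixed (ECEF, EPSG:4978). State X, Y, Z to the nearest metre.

WGS84: a = 6378137 m, e² = 0.006694380; N(φ) = a/√(1−e²sin²φ) = 6387632.012 m.
X = (N+h)·cosφ·cosλ = 4649172.433 m; Y = (N+h)·cosφ·sinλ = 1039536.918 m; Z = (N(1−e²)+h)·sinφ = 4226676.067 m.

X 4649172 m, Y 1039537 m, Z 4226676 m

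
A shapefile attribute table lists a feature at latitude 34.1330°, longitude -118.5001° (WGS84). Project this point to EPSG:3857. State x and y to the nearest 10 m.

Web Mercator is spherical with R = a = 6378137 m.
x = R·λ = 6378137 × -2.068216909 = -13191370.791 m.
y = R·ln tan(π/4 + φ/2) = 6378137 × 0.634460296 = 4046674.688 m.

x -13191370 m, y 4046670 m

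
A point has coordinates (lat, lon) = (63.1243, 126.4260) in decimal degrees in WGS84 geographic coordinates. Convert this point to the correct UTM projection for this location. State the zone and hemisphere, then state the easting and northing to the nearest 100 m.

Zone 52N: E 370200 m, N 7002000 m

Longitude 126.4260° lies in the 6° band [126°, 132°), giving zone 52; latitude is north of the equator, so 52N.
Zone 52 central meridian λ₀ = 6×52 − 183 = 129°; Δλ = -2.5740°.
Transverse Mercator on WGS84 with k₀ = 0.9996 gives E = 370200.810 m, N = 7002039.781 m.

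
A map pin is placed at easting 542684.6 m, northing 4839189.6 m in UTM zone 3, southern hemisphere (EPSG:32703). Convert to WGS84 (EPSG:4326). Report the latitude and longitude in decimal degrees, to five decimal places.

Zone 3S: λ₀ = -165°, k₀ = 0.9996, false easting 500000 m, false northing 10000000 m.
Meridian distance M = (N − FN)/k₀ = -5162875.6 m.
Inverse transverse Mercator on WGS84 gives φ = -46.59950006°, λ = -164.44269965°.

lat -46.59950°, lon -164.44270°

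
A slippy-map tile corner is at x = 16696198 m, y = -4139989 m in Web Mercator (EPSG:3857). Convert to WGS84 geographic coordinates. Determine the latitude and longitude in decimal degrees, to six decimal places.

R = 6378137 m. λ = x/R = 149.984498501°.
φ = 2·arctan(exp(y/R)) − 90° = 2·arctan(0.52252) − 90° = -34.82399930°.

lat -34.823999°, lon 149.984499°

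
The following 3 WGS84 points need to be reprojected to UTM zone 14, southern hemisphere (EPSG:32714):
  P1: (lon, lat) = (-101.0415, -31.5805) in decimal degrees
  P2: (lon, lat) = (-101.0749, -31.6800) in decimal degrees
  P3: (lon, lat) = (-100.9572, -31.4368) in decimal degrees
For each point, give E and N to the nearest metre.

P1: E 306278 m, N 6504253 m; P2: E 303318 m, N 6493162 m; P3: E 313994 m, N 6520331 m

UTM zone 14S: λ₀ = -99°, k₀ = 0.9996.
P1 (-31.5805°, -101.0415°) → (306277.987, 6504253.304) m.
P2 (-31.6800°, -101.0749°) → (303317.569, 6493162.181) m.
P3 (-31.4368°, -100.9572°) → (313994.303, 6520330.655) m.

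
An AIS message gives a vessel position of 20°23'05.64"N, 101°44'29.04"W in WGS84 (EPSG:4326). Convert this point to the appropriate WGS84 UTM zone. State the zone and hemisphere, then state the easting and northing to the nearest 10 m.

Longitude -101.7414° lies in the 6° band [-102°, -96°), giving zone 14; latitude is north of the equator, so 14N.
Zone 14 central meridian λ₀ = 6×14 − 183 = -99°; Δλ = -2.7414°.
Transverse Mercator on WGS84 with k₀ = 0.9996 gives E = 213855.430 m, N = 2256461.005 m.

Zone 14N: E 213860 m, N 2256460 m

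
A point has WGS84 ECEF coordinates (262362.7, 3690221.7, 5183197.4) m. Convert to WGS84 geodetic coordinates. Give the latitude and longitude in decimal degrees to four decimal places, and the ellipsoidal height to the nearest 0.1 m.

λ = atan2(Y, X) = 85.93330020°; p = √(X²+Y²) = 3699536.5 m.
Bowring's method on WGS84 (a = 6378137 m, b = 6356752.314 m) gives φ = 54.66409959°, h = 4107.798 m.

lat 54.6641°, lon 85.9333°, h 4107.8 m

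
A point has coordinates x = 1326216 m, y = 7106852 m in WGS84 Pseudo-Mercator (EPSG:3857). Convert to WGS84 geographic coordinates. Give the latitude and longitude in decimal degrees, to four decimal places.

lat 53.6644°, lon 11.9136°

R = 6378137 m. λ = x/R = 11.91360103°.
φ = 2·arctan(exp(y/R)) − 90° = 2·arctan(3.04729) − 90° = 53.66439923°.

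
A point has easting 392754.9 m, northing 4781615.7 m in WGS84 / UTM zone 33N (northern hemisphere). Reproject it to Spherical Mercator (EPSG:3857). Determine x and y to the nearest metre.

x 1522895 m, y 5339364 m

Unproject from UTM 33N (λ₀ = 15°) → φ = 43.17970032°, λ = 13.68039953°.
Web Mercator (R = 6378137 m): x = 1522895.109 m, y = 5339364.189 m.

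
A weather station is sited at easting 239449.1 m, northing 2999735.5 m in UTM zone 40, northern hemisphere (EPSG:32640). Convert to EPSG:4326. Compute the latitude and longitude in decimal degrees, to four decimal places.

Zone 40N: λ₀ = 57°, k₀ = 0.9996, false easting 500000 m.
Meridian distance M = (N − FN)/k₀ = 3000935.9 m.
Inverse transverse Mercator on WGS84 gives φ = 27.09550006°, λ = 54.37219990°.

lat 27.0955°, lon 54.3722°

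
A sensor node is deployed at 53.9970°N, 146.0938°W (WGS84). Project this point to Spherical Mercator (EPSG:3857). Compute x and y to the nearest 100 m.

x -16263100 m, y 7169600 m

Web Mercator is spherical with R = a = 6378137 m.
x = R·λ = 6378137 × -2.549817827 = -16263087.424 m.
y = R·ln tan(π/4 + φ/2) = 6378137 × 1.124088139 = 7169588.150 m.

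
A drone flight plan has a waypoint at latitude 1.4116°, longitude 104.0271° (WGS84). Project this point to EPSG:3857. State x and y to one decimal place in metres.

Web Mercator is spherical with R = a = 6378137 m.
x = R·λ = 6378137 × 1.815615406 = 11580243.801 m.
y = R·ln tan(π/4 + φ/2) = 6378137 × 0.024639560 = 157154.492 m.

x 11580243.8 m, y 157154.5 m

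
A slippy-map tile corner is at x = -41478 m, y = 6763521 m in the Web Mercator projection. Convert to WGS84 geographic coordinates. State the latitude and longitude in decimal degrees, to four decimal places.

R = 6378137 m. λ = x/R = -0.37260321°.
φ = 2·arctan(exp(y/R)) − 90° = 2·arctan(2.88759) − 90° = 51.79709806°.

lat 51.7971°, lon -0.3726°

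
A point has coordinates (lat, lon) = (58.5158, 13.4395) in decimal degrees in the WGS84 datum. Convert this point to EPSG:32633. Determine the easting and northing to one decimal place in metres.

Zone 33 central meridian λ₀ = 6×33 − 183 = 15°; Δλ = -1.5605°.
Transverse Mercator on WGS84 with k₀ = 0.9996 gives E = 409095.328 m, N = 6487193.899 m.

E 409095.3 m, N 6487193.9 m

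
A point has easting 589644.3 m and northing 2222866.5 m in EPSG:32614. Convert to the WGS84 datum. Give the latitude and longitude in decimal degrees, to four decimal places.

Zone 14N: λ₀ = -99°, k₀ = 0.9996, false easting 500000 m.
Meridian distance M = (N − FN)/k₀ = 2223756.0 m.
Inverse transverse Mercator on WGS84 gives φ = 20.10080042°, λ = -98.14250020°.

lat 20.1008°, lon -98.1425°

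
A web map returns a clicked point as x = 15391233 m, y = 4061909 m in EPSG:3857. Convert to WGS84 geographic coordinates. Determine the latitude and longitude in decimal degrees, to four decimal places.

lat 34.2462°, lon 138.2618°

R = 6378137 m. λ = x/R = 138.26179845°.
φ = 2·arctan(exp(y/R)) − 90° = 2·arctan(1.89051) − 90° = 34.24620168°.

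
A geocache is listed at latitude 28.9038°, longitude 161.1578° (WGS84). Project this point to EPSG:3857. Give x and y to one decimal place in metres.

Web Mercator is spherical with R = a = 6378137 m.
x = R·λ = 6378137 × 2.812734225 = 17940004.233 m.
y = R·ln tan(π/4 + φ/2) = 6378137 × 0.527333862 = 3363407.619 m.

x 17940004.2 m, y 3363407.6 m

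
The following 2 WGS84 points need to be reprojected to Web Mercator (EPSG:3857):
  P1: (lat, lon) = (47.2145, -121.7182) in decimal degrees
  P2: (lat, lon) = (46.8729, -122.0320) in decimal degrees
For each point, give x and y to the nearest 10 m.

Web Mercator: x = R·λ, y = R·ln tan(π/4+φ/2), R = 6378137 m.
P1 (47.2145°, -121.7182°) → (-13549608.044, 5977156.483) m.
P2 (46.8729°, -122.0320°) → (-13584540.100, 5921352.737) m.

P1: x -13549610 m, y 5977160 m; P2: x -13584540 m, y 5921350 m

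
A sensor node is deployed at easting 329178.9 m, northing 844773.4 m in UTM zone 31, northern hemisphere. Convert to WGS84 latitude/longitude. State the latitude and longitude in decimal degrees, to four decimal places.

lat 7.6397°, lon 1.4514°

Zone 31N: λ₀ = 3°, k₀ = 0.9996, false easting 500000 m.
Meridian distance M = (N − FN)/k₀ = 845111.4 m.
Inverse transverse Mercator on WGS84 gives φ = 7.63969978°, λ = 1.45140034°.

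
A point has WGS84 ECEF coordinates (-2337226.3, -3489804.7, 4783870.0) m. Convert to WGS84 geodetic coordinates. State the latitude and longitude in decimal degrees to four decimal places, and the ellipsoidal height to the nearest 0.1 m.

λ = atan2(Y, X) = -123.81140010°; p = √(X²+Y²) = 4200162.3 m.
Bowring's method on WGS84 (a = 6378137 m, b = 6356752.314 m) gives φ = 48.90809986°, h = 29.761 m.

lat 48.9081°, lon -123.8114°, h 29.8 m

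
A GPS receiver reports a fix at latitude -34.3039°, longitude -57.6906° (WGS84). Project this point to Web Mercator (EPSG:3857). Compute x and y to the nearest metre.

Web Mercator is spherical with R = a = 6378137 m.
x = R·λ = 6378137 × -1.006890917 = -6422088.216 m.
y = R·ln tan(π/4 + φ/2) = 6378137 × -0.638067469 = -4069681.733 m.

x -6422088 m, y -4069682 m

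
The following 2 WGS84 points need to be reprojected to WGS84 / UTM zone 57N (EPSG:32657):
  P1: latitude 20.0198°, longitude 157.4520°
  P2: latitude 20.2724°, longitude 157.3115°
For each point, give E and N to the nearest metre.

UTM zone 57N: λ₀ = 159°, k₀ = 0.9996.
P1 (20.0198°, 157.4520°) → (338076.179, 2214421.353) m.
P2 (20.2724°, 157.3115°) → (323660.360, 2242526.028) m.

P1: E 338076 m, N 2214421 m; P2: E 323660 m, N 2242526 m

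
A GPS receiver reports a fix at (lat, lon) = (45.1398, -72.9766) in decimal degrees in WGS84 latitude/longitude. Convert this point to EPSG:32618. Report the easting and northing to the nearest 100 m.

Zone 18 central meridian λ₀ = 6×18 − 183 = -75°; Δλ = +2.0234°.
Transverse Mercator on WGS84 with k₀ = 0.9996 gives E = 659086.474 m, N = 5000472.167 m.

E 659100 m, N 5000500 m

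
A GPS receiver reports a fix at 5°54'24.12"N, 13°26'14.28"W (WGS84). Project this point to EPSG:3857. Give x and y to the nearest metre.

x -1495833 m, y 658699 m

Web Mercator is spherical with R = a = 6378137 m.
x = R·λ = 6378137 × -0.234525128 = -1495833.394 m.
y = R·ln tan(π/4 + φ/2) = 6378137 × 0.103274456 = 658698.628 m.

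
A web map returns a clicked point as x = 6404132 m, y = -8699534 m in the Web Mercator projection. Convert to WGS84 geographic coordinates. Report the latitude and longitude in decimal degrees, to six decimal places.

lat -61.319401°, lon 57.529297°

R = 6378137 m. λ = x/R = 57.52929657°.
φ = 2·arctan(exp(y/R)) − 90° = 2·arctan(0.25565) − 90° = -61.31940069°.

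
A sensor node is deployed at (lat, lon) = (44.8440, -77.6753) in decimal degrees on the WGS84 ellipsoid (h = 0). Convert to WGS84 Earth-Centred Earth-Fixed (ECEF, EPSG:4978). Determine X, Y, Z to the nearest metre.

WGS84: a = 6378137 m, e² = 0.006694380; N(φ) = a/√(1−e²sin²φ) = 6388779.871 m.
X = (N+h)·cosφ·cosλ = 966899.911 m; Y = (N+h)·cosφ·sinλ = -4425436.679 m; Z = (N(1−e²)+h)·sinφ = 4475073.107 m.

X 966900 m, Y -4425437 m, Z 4475073 m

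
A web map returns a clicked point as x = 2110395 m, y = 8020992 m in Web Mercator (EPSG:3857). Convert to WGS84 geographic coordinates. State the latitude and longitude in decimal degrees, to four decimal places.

R = 6378137 m. λ = x/R = 18.95800084°.
φ = 2·arctan(exp(y/R)) − 90° = 2·arctan(3.51689) − 90° = 58.25459860°.

lat 58.2546°, lon 18.9580°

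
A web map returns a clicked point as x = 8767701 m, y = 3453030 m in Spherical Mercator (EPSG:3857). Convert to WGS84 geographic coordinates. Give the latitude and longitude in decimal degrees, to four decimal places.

lat 29.6062°, lon 78.7616°

R = 6378137 m. λ = x/R = 78.76159815°.
φ = 2·arctan(exp(y/R)) − 90° = 2·arctan(1.71839) − 90° = 29.60619768°.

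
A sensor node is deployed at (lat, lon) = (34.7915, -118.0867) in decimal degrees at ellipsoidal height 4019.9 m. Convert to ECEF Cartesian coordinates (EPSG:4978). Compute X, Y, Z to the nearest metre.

X -2470306 m, Y -4629059 m, Z 3621189 m

WGS84: a = 6378137 m, e² = 0.006694380; N(φ) = a/√(1−e²sin²φ) = 6385099.029 m.
X = (N+h)·cosφ·cosλ = -2470306.427 m; Y = (N+h)·cosφ·sinλ = -4629058.681 m; Z = (N(1−e²)+h)·sinφ = 3621188.963 m.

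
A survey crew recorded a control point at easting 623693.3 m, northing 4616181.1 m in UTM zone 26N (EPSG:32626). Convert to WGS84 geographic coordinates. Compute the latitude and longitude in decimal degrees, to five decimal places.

Zone 26N: λ₀ = -27°, k₀ = 0.9996, false easting 500000 m.
Meridian distance M = (N − FN)/k₀ = 4618028.3 m.
Inverse transverse Mercator on WGS84 gives φ = 41.68780001°, λ = -25.51369995°.

lat 41.68780°, lon -25.51370°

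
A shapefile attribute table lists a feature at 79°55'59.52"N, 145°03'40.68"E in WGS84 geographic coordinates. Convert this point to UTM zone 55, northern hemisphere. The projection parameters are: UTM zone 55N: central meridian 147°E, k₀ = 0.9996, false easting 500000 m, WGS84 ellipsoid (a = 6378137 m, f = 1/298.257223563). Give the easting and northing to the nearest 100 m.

Zone 55 central meridian λ₀ = 6×55 − 183 = 147°; Δλ = -1.9387°.
Transverse Mercator on WGS84 with k₀ = 0.9996 gives E = 462175.242 m, N = 8874760.075 m.

E 462200 m, N 8874800 m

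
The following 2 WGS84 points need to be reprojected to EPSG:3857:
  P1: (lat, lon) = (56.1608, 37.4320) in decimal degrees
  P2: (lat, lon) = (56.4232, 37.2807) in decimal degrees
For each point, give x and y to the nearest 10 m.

P1: x 4166910 m, y 7590490 m; P2: x 4150070 m, y 7643130 m

Web Mercator: x = R·λ, y = R·ln tan(π/4+φ/2), R = 6378137 m.
P1 (56.1608°, 37.4320°) → (4166911.179, 7590493.211) m.
P2 (56.4232°, 37.2807°) → (4150068.540, 7643128.254) m.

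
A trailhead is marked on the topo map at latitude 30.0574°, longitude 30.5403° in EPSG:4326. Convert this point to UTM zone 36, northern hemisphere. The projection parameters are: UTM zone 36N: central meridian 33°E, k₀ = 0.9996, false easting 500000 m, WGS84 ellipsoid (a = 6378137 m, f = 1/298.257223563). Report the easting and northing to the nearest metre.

Zone 36 central meridian λ₀ = 6×36 − 183 = 33°; Δλ = -2.4597°.
Transverse Mercator on WGS84 with k₀ = 0.9996 gives E = 262867.713 m, N = 3327696.183 m.

E 262868 m, N 3327696 m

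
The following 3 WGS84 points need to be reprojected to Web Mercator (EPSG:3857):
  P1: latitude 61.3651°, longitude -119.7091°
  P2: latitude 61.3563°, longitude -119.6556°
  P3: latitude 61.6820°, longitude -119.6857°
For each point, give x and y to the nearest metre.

Web Mercator: x = R·λ, y = R·ln tan(π/4+φ/2), R = 6378137 m.
P1 (61.3651°, -119.7091°) → (-13325956.055, 8710141.742) m.
P2 (61.3563°, -119.6556°) → (-13320000.463, 8708097.879) m.
P3 (61.6820°, -119.6857°) → (-13323351.179, 8784130.169) m.

P1: x -13325956 m, y 8710142 m; P2: x -13320000 m, y 8708098 m; P3: x -13323351 m, y 8784130 m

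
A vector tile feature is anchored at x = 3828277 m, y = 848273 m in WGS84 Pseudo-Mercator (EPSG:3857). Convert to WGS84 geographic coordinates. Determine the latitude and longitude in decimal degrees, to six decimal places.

lat 7.597800°, lon 34.389997°

R = 6378137 m. λ = x/R = 34.38999741°.
φ = 2·arctan(exp(y/R)) − 90° = 2·arctan(1.14225) − 90° = 7.59780034°.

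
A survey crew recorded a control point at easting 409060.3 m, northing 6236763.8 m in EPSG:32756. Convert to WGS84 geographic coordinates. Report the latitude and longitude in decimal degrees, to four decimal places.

lat -34.0058°, lon 152.0152°

Zone 56S: λ₀ = 153°, k₀ = 0.9996, false easting 500000 m, false northing 10000000 m.
Meridian distance M = (N − FN)/k₀ = -3764742.1 m.
Inverse transverse Mercator on WGS84 gives φ = -34.00580008°, λ = 152.01519950°.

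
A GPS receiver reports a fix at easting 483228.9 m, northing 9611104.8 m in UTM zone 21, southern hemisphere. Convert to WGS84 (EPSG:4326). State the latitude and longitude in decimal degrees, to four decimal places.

lat -3.5184°, lon -57.1510°

Zone 21S: λ₀ = -57°, k₀ = 0.9996, false easting 500000 m, false northing 10000000 m.
Meridian distance M = (N − FN)/k₀ = -389050.8 m.
Inverse transverse Mercator on WGS84 gives φ = -3.51840022°, λ = -57.15100018°.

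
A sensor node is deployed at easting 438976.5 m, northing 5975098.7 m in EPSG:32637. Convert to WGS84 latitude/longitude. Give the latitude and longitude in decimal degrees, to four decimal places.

lat 53.9207°, lon 38.0708°

Zone 37N: λ₀ = 39°, k₀ = 0.9996, false easting 500000 m.
Meridian distance M = (N − FN)/k₀ = 5977489.7 m.
Inverse transverse Mercator on WGS84 gives φ = 53.92070000°, λ = 38.07080029°.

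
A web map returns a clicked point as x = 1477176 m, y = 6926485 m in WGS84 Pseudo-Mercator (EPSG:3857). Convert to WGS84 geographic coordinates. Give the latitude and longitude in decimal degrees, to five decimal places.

lat 52.69340°, lon 13.26970°

R = 6378137 m. λ = x/R = 13.26969778°.
φ = 2·arctan(exp(y/R)) − 90° = 2·arctan(2.96232) − 90° = 52.69339800°.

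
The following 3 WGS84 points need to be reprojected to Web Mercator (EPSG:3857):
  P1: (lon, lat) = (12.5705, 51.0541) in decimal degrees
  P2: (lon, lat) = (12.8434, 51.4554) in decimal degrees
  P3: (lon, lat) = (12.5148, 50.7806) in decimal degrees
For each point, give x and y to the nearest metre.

Web Mercator: x = R·λ, y = R·ln tan(π/4+φ/2), R = 6378137 m.
P1 (51.0541°, 12.5705°) → (1399341.659, 6630868.971) m.
P2 (51.4554°, 12.8434°) → (1429720.748, 6702247.508) m.
P3 (50.7806°, 12.5148°) → (1393141.163, 6582575.780) m.

P1: x 1399342 m, y 6630869 m; P2: x 1429721 m, y 6702248 m; P3: x 1393141 m, y 6582576 m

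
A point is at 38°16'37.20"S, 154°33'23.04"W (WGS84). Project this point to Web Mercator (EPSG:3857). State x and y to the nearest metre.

x -17205140 m, y -4618631 m

Web Mercator is spherical with R = a = 6378137 m.
x = R·λ = 6378137 × -2.697518060 = -17205139.747 m.
y = R·ln tan(π/4 + φ/2) = 6378137 × -0.724134785 = -4618630.864 m.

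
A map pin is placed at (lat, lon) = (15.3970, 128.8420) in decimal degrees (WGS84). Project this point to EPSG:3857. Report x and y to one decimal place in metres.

Web Mercator is spherical with R = a = 6378137 m.
x = R·λ = 6378137 × 2.248717115 = 14342625.833 m.
y = R·ln tan(π/4 + φ/2) = 6378137 × 0.272022357 = 1734995.859 m.

x 14342625.8 m, y 1734995.9 m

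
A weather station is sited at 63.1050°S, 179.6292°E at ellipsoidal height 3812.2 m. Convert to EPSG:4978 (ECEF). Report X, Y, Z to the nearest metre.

WGS84: a = 6378137 m, e² = 0.006694380; N(φ) = a/√(1−e²sin²φ) = 6395185.405 m.
X = (N+h)·cosφ·cosλ = -2894569.997 m; Y = (N+h)·cosφ·sinλ = 18732.995 m; Z = (N(1−e²)+h)·sinφ = -5668681.733 m.

X -2894570 m, Y 18733 m, Z -5668682 m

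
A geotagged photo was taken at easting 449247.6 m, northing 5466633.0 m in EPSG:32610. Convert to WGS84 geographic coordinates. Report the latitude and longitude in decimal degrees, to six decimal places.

lat 49.350300°, lon -123.698800°

Zone 10N: λ₀ = -123°, k₀ = 0.9996, false easting 500000 m.
Meridian distance M = (N − FN)/k₀ = 5468820.5 m.
Inverse transverse Mercator on WGS84 gives φ = 49.35030018°, λ = -123.69879995°.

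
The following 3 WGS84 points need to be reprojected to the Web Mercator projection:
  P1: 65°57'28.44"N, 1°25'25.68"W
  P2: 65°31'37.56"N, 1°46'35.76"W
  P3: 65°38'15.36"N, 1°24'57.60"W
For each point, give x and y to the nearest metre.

P1: x -158497 m, y 9865333 m; P2: x -197770 m, y 9748602 m; P3: x -157628 m, y 9778358 m

Web Mercator: x = R·λ, y = R·ln tan(π/4+φ/2), R = 6378137 m.
P1 (65.9579°, -1.4238°) → (-158496.691, 9865333.070) m.
P2 (65.5271°, -1.7766°) → (-197770.207, 9748601.806) m.
P3 (65.6376°, -1.4160°) → (-157628.399, 9778358.149) m.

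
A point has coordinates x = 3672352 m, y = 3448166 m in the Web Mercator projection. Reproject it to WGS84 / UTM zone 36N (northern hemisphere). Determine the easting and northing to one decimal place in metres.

E 498963.5 m, N 3270940.1 m

Web Mercator inverse (R = 6378137 m) → φ = 29.56820110°, λ = 32.98929930°.
UTM 36N forward: E = 498963.504 m, N = 3270940.1497 m.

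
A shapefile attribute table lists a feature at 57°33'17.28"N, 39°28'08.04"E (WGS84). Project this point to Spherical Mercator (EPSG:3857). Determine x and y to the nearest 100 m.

Web Mercator is spherical with R = a = 6378137 m.
x = R·λ = 6378137 × 0.688862257 = 4393657.850 m.
y = R·ln tan(π/4 + φ/2) = 6378137 × 1.234587888 = 7874370.687 m.

x 4393700 m, y 7874400 m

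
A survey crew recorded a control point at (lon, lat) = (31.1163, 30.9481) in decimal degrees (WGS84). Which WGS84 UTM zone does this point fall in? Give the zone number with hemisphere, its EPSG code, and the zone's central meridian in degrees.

Zone 36N (EPSG:32636), central meridian 33°

UTM zone = ⌊(λ + 180)/6⌋ + 1; 31.1163° ∈ [30°, 36°) → zone 36.
Hemisphere: N (φ ≥ 0).
Central meridian λ₀ = 6×36 − 183 = 33°.
EPSG code: 32636.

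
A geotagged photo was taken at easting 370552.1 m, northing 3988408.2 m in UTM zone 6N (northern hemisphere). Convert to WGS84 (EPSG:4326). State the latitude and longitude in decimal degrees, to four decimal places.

Zone 6N: λ₀ = -147°, k₀ = 0.9996, false easting 500000 m.
Meridian distance M = (N − FN)/k₀ = 3990004.2 m.
Inverse transverse Mercator on WGS84 gives φ = 36.03159978°, λ = -148.43679996°.

lat 36.0316°, lon -148.4368°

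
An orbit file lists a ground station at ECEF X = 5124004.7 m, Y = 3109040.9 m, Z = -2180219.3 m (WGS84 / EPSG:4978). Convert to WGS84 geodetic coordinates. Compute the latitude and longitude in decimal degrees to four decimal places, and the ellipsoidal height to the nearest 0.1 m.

lat -20.1136°, lon 31.2477°, h 2062.1 m

λ = atan2(Y, X) = 31.24769954°; p = √(X²+Y²) = 5993459.7 m.
Bowring's method on WGS84 (a = 6378137 m, b = 6356752.314 m) gives φ = -20.11360008°, h = 2062.095 m.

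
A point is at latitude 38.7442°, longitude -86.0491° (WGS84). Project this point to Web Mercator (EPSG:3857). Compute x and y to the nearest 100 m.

x -9578900 m, y 4685100 m

Web Mercator is spherical with R = a = 6378137 m.
x = R·λ = 6378137 × -1.501840113 = -9578941.995 m.
y = R·ln tan(π/4 + φ/2) = 6378137 × 0.734555619 = 4685096.372 m.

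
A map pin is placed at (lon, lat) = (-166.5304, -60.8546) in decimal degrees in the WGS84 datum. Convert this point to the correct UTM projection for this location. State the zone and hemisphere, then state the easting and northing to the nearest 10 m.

Zone 3S: E 416850 m, N 3252440 m

Longitude -166.5304° lies in the 6° band [-168°, -162°), giving zone 3; latitude is south of the equator, so 3S.
Zone 3 central meridian λ₀ = 6×3 − 183 = -165°; Δλ = -1.5304°.
Transverse Mercator on WGS84 with k₀ = 0.9996 gives E = 416854.155 m, N = 3252437.862 m.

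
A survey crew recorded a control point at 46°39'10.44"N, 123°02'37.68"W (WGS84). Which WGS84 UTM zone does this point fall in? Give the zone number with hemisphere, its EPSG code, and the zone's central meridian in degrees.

Zone 10N (EPSG:32610), central meridian -123°

UTM zone = ⌊(λ + 180)/6⌋ + 1; -123.0438° ∈ [-126°, -120°) → zone 10.
Hemisphere: N (φ ≥ 0).
Central meridian λ₀ = 6×10 − 183 = -123°.
EPSG code: 32610.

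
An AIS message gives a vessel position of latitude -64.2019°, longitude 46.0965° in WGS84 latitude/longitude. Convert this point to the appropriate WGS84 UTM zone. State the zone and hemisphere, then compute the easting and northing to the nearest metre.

Zone 38S: E 553243 m, N 2880029 m

Longitude 46.0965° lies in the 6° band [42°, 48°), giving zone 38; latitude is south of the equator, so 38S.
Zone 38 central meridian λ₀ = 6×38 − 183 = 45°; Δλ = +1.0965°.
Transverse Mercator on WGS84 with k₀ = 0.9996 gives E = 553242.852 m, N = 2880028.539 m.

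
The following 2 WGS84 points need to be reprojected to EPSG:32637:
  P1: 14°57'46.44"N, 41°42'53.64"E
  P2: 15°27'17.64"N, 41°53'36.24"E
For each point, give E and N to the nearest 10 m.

P1: E 792020 m, N 1656010 m; P2: E 810510 m, N 1710730 m

UTM zone 37N: λ₀ = 39°, k₀ = 0.9996.
P1 (14.9629°, 41.7149°) → (792017.646, 1656009.853) m.
P2 (15.4549°, 41.8934°) → (810508.758, 1710731.520) m.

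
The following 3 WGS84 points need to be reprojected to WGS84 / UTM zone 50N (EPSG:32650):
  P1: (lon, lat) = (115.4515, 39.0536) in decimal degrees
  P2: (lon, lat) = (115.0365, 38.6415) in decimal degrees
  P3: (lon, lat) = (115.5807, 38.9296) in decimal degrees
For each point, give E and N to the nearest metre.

UTM zone 50N: λ₀ = 117°, k₀ = 0.9996.
P1 (39.0536°, 115.4515°) → (366010.495, 4323865.596) m.
P2 (38.6415°, 115.0365°) → (329115.013, 4278823.501) m.
P3 (38.9296°, 115.5807°) → (376975.953, 4309921.842) m.

P1: E 366010 m, N 4323866 m; P2: E 329115 m, N 4278824 m; P3: E 376976 m, N 4309922 m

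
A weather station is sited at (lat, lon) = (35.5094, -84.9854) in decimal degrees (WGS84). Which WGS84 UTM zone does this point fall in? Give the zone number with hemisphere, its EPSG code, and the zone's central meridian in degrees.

UTM zone = ⌊(λ + 180)/6⌋ + 1; -84.9854° ∈ [-90°, -84°) → zone 16.
Hemisphere: N (φ ≥ 0).
Central meridian λ₀ = 6×16 − 183 = -87°.
EPSG code: 32616.

Zone 16N (EPSG:32616), central meridian -87°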